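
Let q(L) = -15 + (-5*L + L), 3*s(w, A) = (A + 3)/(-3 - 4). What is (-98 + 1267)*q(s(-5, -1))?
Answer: -51269/3 ≈ -17090.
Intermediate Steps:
s(w, A) = -1/7 - A/21 (s(w, A) = ((A + 3)/(-3 - 4))/3 = ((3 + A)/(-7))/3 = ((3 + A)*(-1/7))/3 = (-3/7 - A/7)/3 = -1/7 - A/21)
q(L) = -15 - 4*L
(-98 + 1267)*q(s(-5, -1)) = (-98 + 1267)*(-15 - 4*(-1/7 - 1/21*(-1))) = 1169*(-15 - 4*(-1/7 + 1/21)) = 1169*(-15 - 4*(-2/21)) = 1169*(-15 + 8/21) = 1169*(-307/21) = -51269/3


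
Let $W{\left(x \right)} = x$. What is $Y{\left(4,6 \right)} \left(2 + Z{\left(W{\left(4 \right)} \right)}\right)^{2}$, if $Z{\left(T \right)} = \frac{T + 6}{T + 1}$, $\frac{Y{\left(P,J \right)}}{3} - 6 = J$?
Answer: $576$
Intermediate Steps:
$Y{\left(P,J \right)} = 18 + 3 J$
$Z{\left(T \right)} = \frac{6 + T}{1 + T}$
$Y{\left(4,6 \right)} \left(2 + Z{\left(W{\left(4 \right)} \right)}\right)^{2} = \left(18 + 3 \cdot 6\right) \left(2 + \frac{6 + 4}{1 + 4}\right)^{2} = \left(18 + 18\right) \left(2 + \frac{1}{5} \cdot 10\right)^{2} = 36 \left(2 + \frac{1}{5} \cdot 10\right)^{2} = 36 \left(2 + 2\right)^{2} = 36 \cdot 4^{2} = 36 \cdot 16 = 576$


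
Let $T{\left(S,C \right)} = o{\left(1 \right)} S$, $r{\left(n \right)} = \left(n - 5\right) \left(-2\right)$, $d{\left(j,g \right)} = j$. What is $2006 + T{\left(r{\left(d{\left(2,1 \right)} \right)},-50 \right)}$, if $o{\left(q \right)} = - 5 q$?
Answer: $1976$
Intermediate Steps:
$r{\left(n \right)} = 10 - 2 n$ ($r{\left(n \right)} = \left(-5 + n\right) \left(-2\right) = 10 - 2 n$)
$T{\left(S,C \right)} = - 5 S$ ($T{\left(S,C \right)} = \left(-5\right) 1 S = - 5 S$)
$2006 + T{\left(r{\left(d{\left(2,1 \right)} \right)},-50 \right)} = 2006 - 5 \left(10 - 4\right) = 2006 - 30 = 1976$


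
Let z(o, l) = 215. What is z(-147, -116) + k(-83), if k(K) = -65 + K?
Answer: 67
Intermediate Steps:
z(-147, -116) + k(-83) = 215 + (-65 - 83) = 215 - 148 = 67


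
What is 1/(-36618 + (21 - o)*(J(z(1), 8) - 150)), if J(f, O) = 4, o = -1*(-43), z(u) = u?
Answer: -1/33406 ≈ -2.9935e-5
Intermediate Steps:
o = 43
1/(-36618 + (21 - o)*(J(z(1), 8) - 150)) = 1/(-36618 + (21 - 1*43)*(4 - 150)) = 1/(-36618 + (21 - 43)*(-146)) = 1/(-36618 - 22*(-146)) = 1/(-36618 + 3212) = 1/(-33406) = -1/33406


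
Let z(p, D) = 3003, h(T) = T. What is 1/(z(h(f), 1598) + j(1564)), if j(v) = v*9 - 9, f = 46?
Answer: 1/17070 ≈ 5.8582e-5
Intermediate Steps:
j(v) = -9 + 9*v (j(v) = 9*v - 9 = -9 + 9*v)
1/(z(h(f), 1598) + j(1564)) = 1/(3003 + (-9 + 9*1564)) = 1/(3003 + (-9 + 14076)) = 1/(3003 + 14067) = 1/17070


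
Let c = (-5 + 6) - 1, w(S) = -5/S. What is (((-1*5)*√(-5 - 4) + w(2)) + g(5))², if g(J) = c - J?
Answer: -675/4 + 225*I ≈ -168.75 + 225.0*I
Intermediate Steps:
c = 0 (c = 1 - 1 = 0)
g(J) = -J (g(J) = 0 - J = -J)
(((-1*5)*√(-5 - 4) + w(2)) + g(5))² = (((-1*5)*√(-5 - 4) - 5/2) - 1*5)² = ((-15*I - 5*½) - 5)² = ((-15*I - 5/2) - 5)² = ((-5/2 - 15*I) - 5)² = (-15/2 - 15*I)²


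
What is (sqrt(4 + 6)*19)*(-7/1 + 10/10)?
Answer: -114*sqrt(10) ≈ -360.50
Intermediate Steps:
(sqrt(4 + 6)*19)*(-7/1 + 10/10) = (sqrt(10)*19)*(-7*1 + 10*(1/10)) = (19*sqrt(10))*(-7 + 1) = (19*sqrt(10))*(-6) = -114*sqrt(10)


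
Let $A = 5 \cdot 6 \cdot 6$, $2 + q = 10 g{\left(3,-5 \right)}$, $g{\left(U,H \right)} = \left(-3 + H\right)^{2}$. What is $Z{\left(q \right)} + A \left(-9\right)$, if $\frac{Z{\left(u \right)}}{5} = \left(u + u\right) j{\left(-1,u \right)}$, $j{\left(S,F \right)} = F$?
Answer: $4068820$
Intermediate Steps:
$q = 638$ ($q = -2 + 10 \left(-3 - 5\right)^{2} = -2 + 10 \left(-8\right)^{2} = -2 + 10 \cdot 64 = -2 + 640 = 638$)
$A = 180$ ($A = 30 \cdot 6 = 180$)
$Z{\left(u \right)} = 10 u^{2}$ ($Z{\left(u \right)} = 5 \left(u + u\right) u = 5 \cdot 2 u u = 5 \cdot 2 u^{2} = 10 u^{2}$)
$Z{\left(q \right)} + A \left(-9\right) = 10 \cdot 638^{2} + 180 \left(-9\right) = 10 \cdot 407044 - 1620 = 4070440 - 1620 = 4068820$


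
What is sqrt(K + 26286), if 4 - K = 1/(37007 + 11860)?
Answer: sqrt(62780091134943)/48867 ≈ 162.14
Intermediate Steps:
K = 195467/48867 (K = 4 - 1/(37007 + 11860) = 4 - 1/48867 = 195467/48867 ≈ 4.0000)
sqrt(K + 26286) = sqrt(195467/48867 + 26286) = sqrt(1284713429/48867) = sqrt(62780091134943)/48867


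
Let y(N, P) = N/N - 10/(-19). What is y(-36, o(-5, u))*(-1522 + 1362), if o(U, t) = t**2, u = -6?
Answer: -4640/19 ≈ -244.21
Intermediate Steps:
y(N, P) = 29/19 (y(N, P) = 1 - 10*(-1/19) = 1 + 10/19 = 29/19)
y(-36, o(-5, u))*(-1522 + 1362) = 29*(-1522 + 1362)/19 = (29/19)*(-160) = -4640/19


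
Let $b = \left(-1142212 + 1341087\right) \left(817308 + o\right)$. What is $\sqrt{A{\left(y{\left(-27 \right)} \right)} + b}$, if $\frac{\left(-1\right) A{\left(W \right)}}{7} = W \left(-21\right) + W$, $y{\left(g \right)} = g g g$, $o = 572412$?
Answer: $2 \sqrt{69094452345} \approx 5.2572 \cdot 10^{5}$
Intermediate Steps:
$y{\left(g \right)} = g^{3}$ ($y{\left(g \right)} = g^{2} g = g^{3}$)
$A{\left(W \right)} = 140 W$ ($A{\left(W \right)} = - 7 \left(W \left(-21\right) + W\right) = - 7 \left(- 21 W + W\right) = - 7 \left(- 20 W\right) = 140 W$)
$b = 276380565000$ ($b = \left(-1142212 + 1341087\right) \left(817308 + 572412\right) = 198875 \cdot 1389720 = 276380565000$)
$\sqrt{A{\left(y{\left(-27 \right)} \right)} + b} = \sqrt{140 \left(-27\right)^{3} + 276380565000} = \sqrt{140 \left(-19683\right) + 276380565000} = \sqrt{-2755620 + 276380565000} = \sqrt{276377809380} = 2 \sqrt{69094452345}$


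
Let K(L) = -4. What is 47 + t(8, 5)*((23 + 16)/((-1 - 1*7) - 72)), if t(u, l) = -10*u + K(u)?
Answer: 1759/20 ≈ 87.950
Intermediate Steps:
t(u, l) = -4 - 10*u (t(u, l) = -10*u - 4 = -4 - 10*u)
47 + t(8, 5)*((23 + 16)/((-1 - 1*7) - 72)) = 47 + (-4 - 10*8)*((23 + 16)/((-1 - 1*7) - 72)) = 47 + (-4 - 80)*(39/((-1 - 7) - 72)) = 47 - 3276/(-8 - 72) = 47 - 3276/(-80) = 47 - 3276*(-1)/80 = 47 - 84*(-39/80) = 47 + 819/20 = 1759/20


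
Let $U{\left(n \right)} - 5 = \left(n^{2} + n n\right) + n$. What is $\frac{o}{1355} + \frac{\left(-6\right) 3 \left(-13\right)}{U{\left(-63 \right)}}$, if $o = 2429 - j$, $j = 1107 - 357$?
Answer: $\frac{1354759}{1067740} \approx 1.2688$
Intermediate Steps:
$j = 750$ ($j = 1107 - 357 = 750$)
$U{\left(n \right)} = 5 + n + 2 n^{2}$ ($U{\left(n \right)} = 5 + \left(\left(n^{2} + n n\right) + n\right) = 5 + \left(\left(n^{2} + n^{2}\right) + n\right) = 5 + \left(2 n^{2} + n\right) = 5 + \left(n + 2 n^{2}\right) = 5 + n + 2 n^{2}$)
$o = 1679$ ($o = 2429 - 750 = 1679$)
$\frac{o}{1355} + \frac{\left(-6\right) 3 \left(-13\right)}{U{\left(-63 \right)}} = \frac{1679}{1355} + \frac{\left(-6\right) 3 \left(-13\right)}{5 - 63 + 2 \left(-63\right)^{2}} = 1679 \cdot \frac{1}{1355} + \frac{\left(-18\right) \left(-13\right)}{5 - 63 + 2 \cdot 3969} = \frac{1679}{1355} + \frac{234}{5 - 63 + 7938} = \frac{1679}{1355} + \frac{234}{7880} = \frac{1679}{1355} + 234 \cdot \frac{1}{7880} = \frac{1679}{1355} + \frac{117}{3940} = \frac{1354759}{1067740}$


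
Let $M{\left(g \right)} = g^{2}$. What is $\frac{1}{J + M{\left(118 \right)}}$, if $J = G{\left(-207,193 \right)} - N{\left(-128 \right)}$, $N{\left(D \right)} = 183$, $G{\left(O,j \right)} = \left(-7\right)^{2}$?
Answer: $\frac{1}{13790} \approx 7.2516 \cdot 10^{-5}$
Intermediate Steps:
$G{\left(O,j \right)} = 49$
$J = -134$ ($J = 49 - 183 = -134$)
$\frac{1}{J + M{\left(118 \right)}} = \frac{1}{-134 + 118^{2}} = \frac{1}{-134 + 13924} = \frac{1}{13790}$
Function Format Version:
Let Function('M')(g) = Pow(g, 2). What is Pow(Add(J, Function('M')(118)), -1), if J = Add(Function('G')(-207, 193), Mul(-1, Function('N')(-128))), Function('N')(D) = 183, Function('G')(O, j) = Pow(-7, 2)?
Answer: Rational(1, 13790) ≈ 7.2516e-5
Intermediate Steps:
Function('G')(O, j) = 49
J = -134 (J = Add(49, Mul(-1, 183)) = Add(49, -183) = -134)
Pow(Add(J, Function('M')(118)), -1) = Pow(Add(-134, Pow(118, 2)), -1) = Pow(Add(-134, 13924), -1) = Pow(13790, -1) = Rational(1, 13790)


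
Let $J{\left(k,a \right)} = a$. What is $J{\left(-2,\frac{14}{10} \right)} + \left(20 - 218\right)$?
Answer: $- \frac{983}{5} \approx -196.6$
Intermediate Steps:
$J{\left(-2,\frac{14}{10} \right)} + \left(20 - 218\right) = \frac{14}{10} + \left(20 - 218\right) = 14 \cdot \frac{1}{10} - 198 = \frac{7}{5} - 198 = - \frac{983}{5}$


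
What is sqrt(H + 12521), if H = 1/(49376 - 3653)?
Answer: 2*sqrt(6544077901383)/45723 ≈ 111.90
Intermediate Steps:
H = 1/45723 ≈ 2.1871e-5
sqrt(H + 12521) = sqrt(1/45723 + 12521) = sqrt(572497684/45723) = 2*sqrt(6544077901383)/45723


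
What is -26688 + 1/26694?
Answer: -712409471/26694 ≈ -26688.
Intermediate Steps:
-26688 + 1/26694 = -712409471/26694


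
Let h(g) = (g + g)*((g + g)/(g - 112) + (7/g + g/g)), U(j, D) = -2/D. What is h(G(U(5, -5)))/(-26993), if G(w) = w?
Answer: -20638/37655235 ≈ -0.00054808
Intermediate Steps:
h(g) = 2*g*(1 + 7/g + 2*g/(-112 + g)) (h(g) = (2*g)*((2*g)/(-112 + g) + (7/g + 1)) = (2*g)*(2*g/(-112 + g) + (1 + 7/g)) = (2*g)*(1 + 7/g + 2*g/(-112 + g)) = 2*g*(1 + 7/g + 2*g/(-112 + g)))
h(G(U(5, -5)))/(-26993) = (2*(-784 - (-210)/(-5) + 3*(-2/(-5))**2)/(-112 - 2/(-5)))/(-26993) = (2*(-784 - (-210)*(-1)/5 + 3*(-2*(-1/5))**2)/(-112 - 2*(-1/5)))*(-1/26993) = (2*(-784 - 105*2/5 + 3*(2/5)**2)/(-112 + 2/5))*(-1/26993) = (2*(-784 - 42 + 3*(4/25))/(-558/5))*(-1/26993) = (2*(-5/558)*(-784 - 42 + 12/25))*(-1/26993) = (2*(-5/558)*(-20638/25))*(-1/26993) = (20638/1395)*(-1/26993) = -20638/37655235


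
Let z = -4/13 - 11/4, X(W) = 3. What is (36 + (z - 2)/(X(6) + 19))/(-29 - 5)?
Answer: -40921/38896 ≈ -1.0521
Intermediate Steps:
z = -159/52 (z = -4*1/13 - 11*¼ = -4/13 - 11/4 = -159/52 ≈ -3.0577)
(36 + (z - 2)/(X(6) + 19))/(-29 - 5) = (36 + (-159/52 - 2)/(3 + 19))/(-29 - 5) = (36 - 263/52/22)/(-34) = -(36 - 263/52*1/22)/34 = -(36 - 263/1144)/34 = -1/34*40921/1144 = -40921/38896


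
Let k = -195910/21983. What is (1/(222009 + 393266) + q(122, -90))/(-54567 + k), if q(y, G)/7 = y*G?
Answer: 79967451719809/56782417368425 ≈ 1.4083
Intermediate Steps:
q(y, G) = 7*G*y (q(y, G) = 7*(y*G) = 7*(G*y) = 7*G*y)
k = -15070/1691 (k = -195910*1/21983 = -15070/1691 ≈ -8.9119)
(1/(222009 + 393266) + q(122, -90))/(-54567 + k) = (1/(222009 + 393266) + 7*(-90)*122)/(-54567 - 15070/1691) = (1/615275 - 76860)/(-92287867/1691) = (1/615275 - 76860)*(-1691/92287867) = -47290036499/615275*(-1691/92287867) = 79967451719809/56782417368425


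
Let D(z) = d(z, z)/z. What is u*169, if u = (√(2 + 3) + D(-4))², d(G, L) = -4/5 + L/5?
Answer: 21801/25 + 676*√5/5 ≈ 1174.4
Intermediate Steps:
d(G, L) = -⅘ + L/5 (d(G, L) = -4*⅕ + L*(⅕) = -⅘ + L/5)
D(z) = (-⅘ + z/5)/z
u = (⅖ + √5)² (u = (√(2 + 3) + (⅕)*(-4 - 4)/(-4))² = (√5 + (⅕)*(-¼)*(-8))² = (√5 + ⅖)² = (⅖ + √5)² ≈ 6.9489)
u*169 = (129/25 + 4*√5/5)*169 = 21801/25 + 676*√5/5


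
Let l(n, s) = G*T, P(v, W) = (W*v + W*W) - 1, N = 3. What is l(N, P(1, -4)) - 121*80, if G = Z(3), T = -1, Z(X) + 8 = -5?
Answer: -9667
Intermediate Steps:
Z(X) = -13 (Z(X) = -8 - 5 = -13)
P(v, W) = -1 + W² + W*v (P(v, W) = (W*v + W²) - 1 = (W² + W*v) - 1 = -1 + W² + W*v)
G = -13
l(n, s) = 13 (l(n, s) = -13*(-1) = 13)
l(N, P(1, -4)) - 121*80 = 13 - 121*80 = 13 - 9680 = -9667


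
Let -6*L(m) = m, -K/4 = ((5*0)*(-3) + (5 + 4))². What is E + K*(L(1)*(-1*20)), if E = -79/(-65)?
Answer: -70121/65 ≈ -1078.8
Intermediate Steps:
K = -324 (K = -4*((5*0)*(-3) + (5 + 4))² = -4*(0*(-3) + 9)² = -4*(0 + 9)² = -4*9² = -4*81 = -324)
L(m) = -m/6
E = 79/65 (E = -79*(-1/65) = 79/65 ≈ 1.2154)
E + K*(L(1)*(-1*20)) = 79/65 - 324*(-⅙*1)*(-1*20) = 79/65 - (-54)*(-20) = 79/65 - 324*10/3 = 79/65 - 1080 = -70121/65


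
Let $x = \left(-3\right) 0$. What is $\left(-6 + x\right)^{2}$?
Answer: $36$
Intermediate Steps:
$x = 0$
$\left(-6 + x\right)^{2} = \left(-6 + 0\right)^{2} = \left(-6\right)^{2} = 36$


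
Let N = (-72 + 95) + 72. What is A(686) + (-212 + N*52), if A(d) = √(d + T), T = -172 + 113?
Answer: 4728 + √627 ≈ 4753.0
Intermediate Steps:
T = -59
N = 95 (N = 23 + 72 = 95)
A(d) = √(-59 + d) (A(d) = √(d - 59) = √(-59 + d))
A(686) + (-212 + N*52) = √(-59 + 686) + (-212 + 95*52) = √627 + (-212 + 4940) = √627 + 4728 = 4728 + √627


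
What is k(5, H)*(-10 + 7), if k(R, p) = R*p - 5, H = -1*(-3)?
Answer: -30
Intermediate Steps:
H = 3
k(R, p) = -5 + R*p
k(5, H)*(-10 + 7) = (-5 + 5*3)*(-10 + 7) = (-5 + 15)*(-3) = 10*(-3) = -30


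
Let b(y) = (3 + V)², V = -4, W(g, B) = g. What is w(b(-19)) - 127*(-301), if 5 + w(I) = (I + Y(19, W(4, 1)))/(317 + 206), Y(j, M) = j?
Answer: 19990126/523 ≈ 38222.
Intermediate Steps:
b(y) = 1 (b(y) = (3 - 4)² = (-1)² = 1)
w(I) = -2596/523 + I/523 (w(I) = -5 + (I + 19)/(317 + 206) = -5 + (19 + I)/523 = -5 + (19 + I)*(1/523) = -5 + (19/523 + I/523) = -2596/523 + I/523)
w(b(-19)) - 127*(-301) = (-2596/523 + (1/523)*1) - 127*(-301) = (-2596/523 + 1/523) + 38227 = -2595/523 + 38227 = 19990126/523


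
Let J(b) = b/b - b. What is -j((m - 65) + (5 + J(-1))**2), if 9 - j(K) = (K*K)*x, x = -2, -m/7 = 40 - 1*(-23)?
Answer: -417707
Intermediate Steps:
J(b) = 1 - b
m = -441 (m = -7*(40 - 1*(-23)) = -7*(40 + 23) = -7*63 = -441)
j(K) = 9 + 2*K**2 (j(K) = 9 - K*K*(-2) = 9 - K**2*(-2) = 9 - (-2)*K**2 = 9 + 2*K**2)
-j((m - 65) + (5 + J(-1))**2) = -(9 + 2*((-441 - 65) + (5 + (1 - 1*(-1)))**2)**2) = -(9 + 2*(-506 + (5 + (1 + 1))**2)**2) = -(9 + 2*(-506 + (5 + 2)**2)**2) = -(9 + 2*(-506 + 7**2)**2) = -(9 + 2*(-506 + 49)**2) = -(9 + 2*(-457)**2) = -(9 + 2*208849) = -(9 + 417698) = -1*417707 = -417707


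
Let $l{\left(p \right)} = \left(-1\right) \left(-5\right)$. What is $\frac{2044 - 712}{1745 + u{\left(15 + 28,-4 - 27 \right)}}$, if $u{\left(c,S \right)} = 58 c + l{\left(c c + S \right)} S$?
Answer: $\frac{333}{1021} \approx 0.32615$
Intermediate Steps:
$l{\left(p \right)} = 5$
$u{\left(c,S \right)} = 5 S + 58 c$ ($u{\left(c,S \right)} = 58 c + 5 S = 5 S + 58 c$)
$\frac{2044 - 712}{1745 + u{\left(15 + 28,-4 - 27 \right)}} = \frac{2044 - 712}{1745 + \left(5 \left(-4 - 27\right) + 58 \left(15 + 28\right)\right)} = \frac{1332}{1745 + \left(5 \left(-4 - 27\right) + 58 \cdot 43\right)} = \frac{1332}{1745 + \left(5 \left(-31\right) + 2494\right)} = \frac{1332}{1745 + \left(-155 + 2494\right)} = \frac{1332}{1745 + 2339} = \frac{1332}{4084} = 1332 \cdot \frac{1}{4084} = \frac{333}{1021}$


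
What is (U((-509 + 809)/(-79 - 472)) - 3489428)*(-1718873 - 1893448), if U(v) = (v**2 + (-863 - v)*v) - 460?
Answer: 6945299006329548/551 ≈ 1.2605e+13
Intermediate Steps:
U(v) = -460 + v**2 + v*(-863 - v) (U(v) = (v**2 + v*(-863 - v)) - 460 = -460 + v**2 + v*(-863 - v))
(U((-509 + 809)/(-79 - 472)) - 3489428)*(-1718873 - 1893448) = ((-460 - 863*(-509 + 809)/(-79 - 472)) - 3489428)*(-1718873 - 1893448) = ((-460 - 258900/(-551)) - 3489428)*(-3612321) = ((-460 - 258900*(-1)/551) - 3489428)*(-3612321) = ((-460 - 863*(-300/551)) - 3489428)*(-3612321) = ((-460 + 258900/551) - 3489428)*(-3612321) = (5440/551 - 3489428)*(-3612321) = -1922669388/551*(-3612321) = 6945299006329548/551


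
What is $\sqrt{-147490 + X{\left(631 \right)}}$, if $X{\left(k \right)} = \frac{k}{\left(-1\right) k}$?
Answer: $i \sqrt{147491} \approx 384.05 i$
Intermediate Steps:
$X{\left(k \right)} = -1$ ($X{\left(k \right)} = k \left(- \frac{1}{k}\right) = -1$)
$\sqrt{-147490 + X{\left(631 \right)}} = \sqrt{-147490 - 1} = \sqrt{-147491} = i \sqrt{147491}$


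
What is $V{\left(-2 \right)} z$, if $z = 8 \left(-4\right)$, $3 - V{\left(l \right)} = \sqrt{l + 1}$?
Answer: $-96 + 32 i \approx -96.0 + 32.0 i$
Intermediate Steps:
$V{\left(l \right)} = 3 - \sqrt{1 + l}$ ($V{\left(l \right)} = 3 - \sqrt{l + 1} = 3 - \sqrt{1 + l}$)
$z = -32$
$V{\left(-2 \right)} z = \left(3 - \sqrt{1 - 2}\right) \left(-32\right) = \left(3 - \sqrt{-1}\right) \left(-32\right) = \left(3 - i\right) \left(-32\right) = -96 + 32 i$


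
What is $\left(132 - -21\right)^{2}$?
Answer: $23409$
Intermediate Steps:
$\left(132 - -21\right)^{2} = \left(132 + 21\right)^{2} = 153^{2} = 23409$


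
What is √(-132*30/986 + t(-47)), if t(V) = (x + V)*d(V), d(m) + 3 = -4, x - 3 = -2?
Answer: √77285638/493 ≈ 17.832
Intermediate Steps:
x = 1 (x = 3 - 2 = 1)
d(m) = -7 (d(m) = -3 - 4 = -7)
t(V) = -7 - 7*V (t(V) = (1 + V)*(-7) = -7 - 7*V)
√(-132*30/986 + t(-47)) = √(-132*30/986 + (-7 - 7*(-47))) = √(-3960*1/986 + (-7 + 329)) = √(-1980/493 + 322) = √(156766/493) = √77285638/493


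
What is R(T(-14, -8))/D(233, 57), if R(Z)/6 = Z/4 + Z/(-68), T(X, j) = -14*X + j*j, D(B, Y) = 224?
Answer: 195/119 ≈ 1.6387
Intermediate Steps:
T(X, j) = j² - 14*X (T(X, j) = -14*X + j² = j² - 14*X)
R(Z) = 24*Z/17 (R(Z) = 6*(Z/4 + Z/(-68)) = 6*(Z*(¼) + Z*(-1/68)) = 6*(Z/4 - Z/68) = 6*(4*Z/17) = 24*Z/17)
R(T(-14, -8))/D(233, 57) = (24*((-8)² - 14*(-14))/17)/224 = (24*(64 + 196)/17)*(1/224) = ((24/17)*260)*(1/224) = (6240/17)*(1/224) = 195/119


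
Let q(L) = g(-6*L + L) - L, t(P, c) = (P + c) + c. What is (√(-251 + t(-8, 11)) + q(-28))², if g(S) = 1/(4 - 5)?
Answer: (27 + I*√237)² ≈ 492.0 + 831.32*I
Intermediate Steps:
t(P, c) = P + 2*c
g(S) = -1 (g(S) = 1/(-1) = -1)
q(L) = -1 - L
(√(-251 + t(-8, 11)) + q(-28))² = (√(-251 + (-8 + 2*11)) + (-1 - 1*(-28)))² = (√(-251 + (-8 + 22)) + (-1 + 28))² = (√(-251 + 14) + 27)² = (√(-237) + 27)² = (I*√237 + 27)² = (27 + I*√237)²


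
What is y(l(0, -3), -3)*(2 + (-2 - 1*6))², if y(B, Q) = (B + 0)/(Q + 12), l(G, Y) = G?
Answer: 0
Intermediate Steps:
y(B, Q) = B/(12 + Q)
y(l(0, -3), -3)*(2 + (-2 - 1*6))² = (0/(12 - 3))*(2 + (-2 - 1*6))² = (0/9)*(2 + (-2 - 6))² = (0*(⅑))*(2 - 8)² = 0*(-6)² = 0*36 = 0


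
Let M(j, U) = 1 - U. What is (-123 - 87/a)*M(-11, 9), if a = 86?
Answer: 42660/43 ≈ 992.09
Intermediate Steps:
(-123 - 87/a)*M(-11, 9) = (-123 - 87/86)*(1 - 1*9) = (-123 - 87*1/86)*(1 - 9) = (-123 - 87/86)*(-8) = -10665/86*(-8) = 42660/43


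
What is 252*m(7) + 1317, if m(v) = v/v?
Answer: 1569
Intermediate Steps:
m(v) = 1
252*m(7) + 1317 = 252*1 + 1317 = 252 + 1317 = 1569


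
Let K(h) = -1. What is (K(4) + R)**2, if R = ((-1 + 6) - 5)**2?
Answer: 1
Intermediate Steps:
R = 0 (R = (5 - 5)**2 = 0**2 = 0)
(K(4) + R)**2 = (-1 + 0)**2 = (-1)**2 = 1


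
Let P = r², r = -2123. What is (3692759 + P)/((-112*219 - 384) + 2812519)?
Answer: 8199888/2787607 ≈ 2.9416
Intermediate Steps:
P = 4507129 (P = (-2123)² = 4507129)
(3692759 + P)/((-112*219 - 384) + 2812519) = (3692759 + 4507129)/((-112*219 - 384) + 2812519) = 8199888/((-24528 - 384) + 2812519) = 8199888/(-24912 + 2812519) = 8199888/2787607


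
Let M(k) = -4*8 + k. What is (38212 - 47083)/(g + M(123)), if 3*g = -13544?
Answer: 26613/13271 ≈ 2.0053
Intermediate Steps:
M(k) = -32 + k
g = -13544/3 (g = (1/3)*(-13544) = -13544/3 ≈ -4514.7)
(38212 - 47083)/(g + M(123)) = (38212 - 47083)/(-13544/3 + (-32 + 123)) = -8871/(-13544/3 + 91) = -8871/(-13271/3) = -8871*(-3/13271) = 26613/13271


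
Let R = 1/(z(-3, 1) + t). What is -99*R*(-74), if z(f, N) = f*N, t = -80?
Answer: -7326/83 ≈ -88.265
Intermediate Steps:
z(f, N) = N*f
R = -1/83 (R = 1/(1*(-3) - 80) = 1/(-3 - 80) = 1/(-83) = -1/83 ≈ -0.012048)
-99*R*(-74) = -99*(-1/83)*(-74) = (99/83)*(-74) = -7326/83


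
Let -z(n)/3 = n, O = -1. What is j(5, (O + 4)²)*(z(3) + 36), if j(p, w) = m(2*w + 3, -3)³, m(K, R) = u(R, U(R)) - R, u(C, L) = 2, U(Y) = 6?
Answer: 3375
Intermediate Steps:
m(K, R) = 2 - R
z(n) = -3*n
j(p, w) = 125 (j(p, w) = (2 - 1*(-3))³ = (2 + 3)³ = 5³ = 125)
j(5, (O + 4)²)*(z(3) + 36) = 125*(-3*3 + 36) = 125*(-9 + 36) = 125*27 = 3375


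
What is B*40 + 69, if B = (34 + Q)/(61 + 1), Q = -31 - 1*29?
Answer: 1619/31 ≈ 52.226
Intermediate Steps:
Q = -60 (Q = -31 - 29 = -60)
B = -13/31 (B = (34 - 60)/(61 + 1) = -26/62 = -26*1/62 = -13/31 ≈ -0.41935)
B*40 + 69 = -13/31*40 + 69 = -520/31 + 69 = 1619/31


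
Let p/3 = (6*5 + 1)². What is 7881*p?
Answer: 22720923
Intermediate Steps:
p = 2883 (p = 3*(6*5 + 1)² = 3*(30 + 1)² = 3*31² = 3*961 = 2883)
7881*p = 7881*2883 = 22720923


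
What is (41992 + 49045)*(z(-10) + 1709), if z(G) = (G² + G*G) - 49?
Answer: 169328820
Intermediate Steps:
z(G) = -49 + 2*G² (z(G) = (G² + G²) - 49 = 2*G² - 49 = -49 + 2*G²)
(41992 + 49045)*(z(-10) + 1709) = (41992 + 49045)*((-49 + 2*(-10)²) + 1709) = 91037*((-49 + 2*100) + 1709) = 91037*((-49 + 200) + 1709) = 91037*(151 + 1709) = 91037*1860 = 169328820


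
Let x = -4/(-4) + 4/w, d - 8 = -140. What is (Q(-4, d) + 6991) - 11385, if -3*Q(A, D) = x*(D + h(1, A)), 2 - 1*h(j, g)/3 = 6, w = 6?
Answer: -4314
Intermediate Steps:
d = -132 (d = 8 - 140 = -132)
h(j, g) = -12 (h(j, g) = 6 - 3*6 = 6 - 18 = -12)
x = 5/3 (x = -4/(-4) + 4/6 = -4*(-¼) + 4*(⅙) = 1 + ⅔ = 5/3 ≈ 1.6667)
Q(A, D) = 20/3 - 5*D/9 (Q(A, D) = -5*(D - 12)/9 = -5*(-12 + D)/9 = -(-20 + 5*D/3)/3 = 20/3 - 5*D/9)
(Q(-4, d) + 6991) - 11385 = ((20/3 - 5/9*(-132)) + 6991) - 11385 = ((20/3 + 220/3) + 6991) - 11385 = (80 + 6991) - 11385 = 7071 - 11385 = -4314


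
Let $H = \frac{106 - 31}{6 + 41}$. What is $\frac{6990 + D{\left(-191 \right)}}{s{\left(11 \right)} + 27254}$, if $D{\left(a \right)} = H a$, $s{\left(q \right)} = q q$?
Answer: $\frac{20947}{85775} \approx 0.24421$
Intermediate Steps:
$s{\left(q \right)} = q^{2}$
$H = \frac{75}{47} \approx 1.5957$
$D{\left(a \right)} = \frac{75 a}{47}$
$\frac{6990 + D{\left(-191 \right)}}{s{\left(11 \right)} + 27254} = \frac{6990 + \frac{75}{47} \left(-191\right)}{11^{2} + 27254} = \frac{6990 - \frac{14325}{47}}{121 + 27254} = \frac{314205}{47 \cdot 27375} = \frac{314205}{47} \cdot \frac{1}{27375} = \frac{20947}{85775}$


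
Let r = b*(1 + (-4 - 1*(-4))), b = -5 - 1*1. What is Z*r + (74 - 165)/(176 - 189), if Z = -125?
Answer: 757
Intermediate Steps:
b = -6 (b = -5 - 1 = -6)
r = -6 (r = -6*(1 + (-4 - 1*(-4))) = -6*(1 + (-4 + 4)) = -6*(1 + 0) = -6*1 = -6)
Z*r + (74 - 165)/(176 - 189) = -125*(-6) + (74 - 165)/(176 - 189) = 750 - 91/(-13) = 750 - 91*(-1/13) = 750 + 7 = 757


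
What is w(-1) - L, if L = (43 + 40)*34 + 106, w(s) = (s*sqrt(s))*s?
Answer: -2928 + I ≈ -2928.0 + 1.0*I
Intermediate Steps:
w(s) = s**(5/2) (w(s) = s**(3/2)*s = s**(5/2))
L = 2928 (L = 83*34 + 106 = 2822 + 106 = 2928)
w(-1) - L = (-1)**(5/2) - 1*2928 = I - 2928 = -2928 + I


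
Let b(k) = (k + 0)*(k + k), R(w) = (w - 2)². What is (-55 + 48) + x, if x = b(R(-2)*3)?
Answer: 4601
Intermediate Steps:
R(w) = (-2 + w)²
b(k) = 2*k² (b(k) = k*(2*k) = 2*k²)
x = 4608 (x = 2*((-2 - 2)²*3)² = 2*((-4)²*3)² = 2*(16*3)² = 2*48² = 2*2304 = 4608)
(-55 + 48) + x = (-55 + 48) + 4608 = -7 + 4608 = 4601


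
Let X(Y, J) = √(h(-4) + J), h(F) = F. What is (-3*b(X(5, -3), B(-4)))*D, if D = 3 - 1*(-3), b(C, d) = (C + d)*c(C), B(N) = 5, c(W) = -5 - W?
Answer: 324 + 180*I*√7 ≈ 324.0 + 476.24*I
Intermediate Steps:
X(Y, J) = √(-4 + J)
b(C, d) = (-5 - C)*(C + d) (b(C, d) = (C + d)*(-5 - C) = (-5 - C)*(C + d))
D = 6 (D = 3 + 3 = 6)
(-3*b(X(5, -3), B(-4)))*D = -(-3)*(5 + √(-4 - 3))*(√(-4 - 3) + 5)*6 = -(-3)*(5 + √(-7))*(√(-7) + 5)*6 = -(-3)*(5 + I*√7)*(I*√7 + 5)*6 = -(-3)*(5 + I*√7)*(5 + I*√7)*6 = -(-3)*(5 + I*√7)²*6 = (3*(5 + I*√7)²)*6 = 18*(5 + I*√7)²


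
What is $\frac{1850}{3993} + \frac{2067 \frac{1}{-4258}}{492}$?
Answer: $\frac{1289126023}{2788359816} \approx 0.46232$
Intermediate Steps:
$\frac{1850}{3993} + \frac{2067 \frac{1}{-4258}}{492} = 1850 \cdot \frac{1}{3993} + 2067 \left(- \frac{1}{4258}\right) \frac{1}{492} = \frac{1850}{3993} - \frac{689}{698312} = \frac{1289126023}{2788359816}$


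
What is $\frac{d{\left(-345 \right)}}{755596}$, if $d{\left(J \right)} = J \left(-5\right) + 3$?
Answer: $\frac{432}{188899} \approx 0.0022869$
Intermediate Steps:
$d{\left(J \right)} = 3 - 5 J$ ($d{\left(J \right)} = - 5 J + 3 = 3 - 5 J$)
$\frac{d{\left(-345 \right)}}{755596} = \frac{3 - -1725}{755596} = \left(3 + 1725\right) \frac{1}{755596} = 1728 \cdot \frac{1}{755596} = \frac{432}{188899}$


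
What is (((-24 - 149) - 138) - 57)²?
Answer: 135424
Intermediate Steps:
(((-24 - 149) - 138) - 57)² = ((-173 - 138) - 57)² = (-311 - 57)² = (-368)² = 135424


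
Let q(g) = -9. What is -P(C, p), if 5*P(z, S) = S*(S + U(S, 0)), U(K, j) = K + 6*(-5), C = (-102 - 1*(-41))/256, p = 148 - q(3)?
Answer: -44588/5 ≈ -8917.6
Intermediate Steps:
p = 157 (p = 148 - 1*(-9) = 148 + 9 = 157)
C = -61/256 (C = (-102 + 41)*(1/256) = -61*1/256 = -61/256 ≈ -0.23828)
U(K, j) = -30 + K (U(K, j) = K - 30 = -30 + K)
P(z, S) = S*(-30 + 2*S)/5 (P(z, S) = (S*(S + (-30 + S)))/5 = (S*(-30 + 2*S))/5 = S*(-30 + 2*S)/5)
-P(C, p) = -2*157*(-15 + 157)/5 = -2*157*142/5 = -1*44588/5 = -44588/5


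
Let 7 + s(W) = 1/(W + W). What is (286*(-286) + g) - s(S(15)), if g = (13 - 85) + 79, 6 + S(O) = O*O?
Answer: -35820517/438 ≈ -81782.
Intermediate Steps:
S(O) = -6 + O² (S(O) = -6 + O*O = -6 + O²)
g = 7 (g = -72 + 79 = 7)
s(W) = -7 + 1/(2*W) (s(W) = -7 + 1/(W + W) = -7 + 1/(2*W))
(286*(-286) + g) - s(S(15)) = (286*(-286) + 7) - (-7 + 1/(2*(-6 + 15²))) = (-81796 + 7) - (-7 + 1/(2*(-6 + 225))) = -81789 - (-7 + (½)/219) = -81789 - (-7 + (½)*(1/219)) = -81789 - (-7 + 1/438) = -81789 - 1*(-3065/438) = -81789 + 3065/438 = -35820517/438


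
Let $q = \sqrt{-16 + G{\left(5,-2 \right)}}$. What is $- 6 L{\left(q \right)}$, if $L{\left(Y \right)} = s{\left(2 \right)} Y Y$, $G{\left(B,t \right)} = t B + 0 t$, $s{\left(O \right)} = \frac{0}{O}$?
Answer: $0$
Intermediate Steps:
$s{\left(O \right)} = 0$
$G{\left(B,t \right)} = B t$ ($G{\left(B,t \right)} = B t + 0 = B t$)
$q = i \sqrt{26}$ ($q = \sqrt{-16 + 5 \left(-2\right)} = \sqrt{-16 - 10} = \sqrt{-26} = i \sqrt{26} \approx 5.099 i$)
$L{\left(Y \right)} = 0$ ($L{\left(Y \right)} = 0 Y Y = 0 Y = 0$)
$- 6 L{\left(q \right)} = \left(-6\right) 0 = 0$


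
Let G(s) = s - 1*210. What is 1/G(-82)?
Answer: -1/292 ≈ -0.0034247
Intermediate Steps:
G(s) = -210 + s (G(s) = s - 210 = -210 + s)
1/G(-82) = 1/(-210 - 82) = 1/(-292) = -1/292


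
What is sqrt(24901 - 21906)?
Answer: sqrt(2995) ≈ 54.727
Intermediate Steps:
sqrt(24901 - 21906) = sqrt(2995)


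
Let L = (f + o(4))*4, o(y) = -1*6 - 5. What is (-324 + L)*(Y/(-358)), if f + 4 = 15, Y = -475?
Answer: -76950/179 ≈ -429.89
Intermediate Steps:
o(y) = -11 (o(y) = -6 - 5 = -11)
f = 11 (f = -4 + 15 = 11)
L = 0 (L = (11 - 11)*4 = 0*4 = 0)
(-324 + L)*(Y/(-358)) = (-324 + 0)*(-475/(-358)) = -(-153900)*(-1)/358 = -324*475/358 = -76950/179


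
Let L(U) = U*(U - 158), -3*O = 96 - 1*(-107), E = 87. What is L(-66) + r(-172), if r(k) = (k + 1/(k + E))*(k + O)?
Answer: 14282419/255 ≈ 56010.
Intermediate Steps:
O = -203/3 (O = -(96 - 1*(-107))/3 = -(96 + 107)/3 = -⅓*203 = -203/3 ≈ -67.667)
L(U) = U*(-158 + U)
r(k) = (-203/3 + k)*(k + 1/(87 + k)) (r(k) = (k + 1/(k + 87))*(k - 203/3) = (k + 1/(87 + k))*(-203/3 + k) = (-203/3 + k)*(k + 1/(87 + k)))
L(-66) + r(-172) = -66*(-158 - 66) + (-203 - 17658*(-172) + 3*(-172)³ + 58*(-172)²)/(3*(87 - 172)) = -66*(-224) + (⅓)*(-203 + 3037176 + 3*(-5088448) + 58*29584)/(-85) = 14784 + (⅓)*(-1/85)*(-203 + 3037176 - 15265344 + 1715872) = 14784 + (⅓)*(-1/85)*(-10512499) = 14784 + 10512499/255 = 14282419/255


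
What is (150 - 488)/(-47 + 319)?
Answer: -169/136 ≈ -1.2426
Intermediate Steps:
(150 - 488)/(-47 + 319) = -338/272 = -338*1/272 = -169/136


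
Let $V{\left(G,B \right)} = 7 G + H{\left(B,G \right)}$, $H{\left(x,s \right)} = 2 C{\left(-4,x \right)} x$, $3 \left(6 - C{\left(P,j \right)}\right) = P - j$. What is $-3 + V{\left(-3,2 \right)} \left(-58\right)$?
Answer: $-641$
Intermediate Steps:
$C{\left(P,j \right)} = 6 - \frac{P}{3} + \frac{j}{3}$ ($C{\left(P,j \right)} = 6 - \frac{P - j}{3} = 6 - \left(- \frac{j}{3} + \frac{P}{3}\right) = 6 - \frac{P}{3} + \frac{j}{3}$)
$H{\left(x,s \right)} = x \left(\frac{44}{3} + \frac{2 x}{3}\right)$ ($H{\left(x,s \right)} = 2 \left(6 - - \frac{4}{3} + \frac{x}{3}\right) x = 2 \left(6 + \frac{4}{3} + \frac{x}{3}\right) x = 2 \left(\frac{22}{3} + \frac{x}{3}\right) x = \left(\frac{44}{3} + \frac{2 x}{3}\right) x = x \left(\frac{44}{3} + \frac{2 x}{3}\right)$)
$V{\left(G,B \right)} = 7 G + \frac{2 B \left(22 + B\right)}{3}$
$-3 + V{\left(-3,2 \right)} \left(-58\right) = -3 + \left(7 \left(-3\right) + \frac{2}{3} \cdot 2 \left(22 + 2\right)\right) \left(-58\right) = -3 + \left(-21 + \frac{2}{3} \cdot 2 \cdot 24\right) \left(-58\right) = -3 + \left(-21 + 32\right) \left(-58\right) = -3 + 11 \left(-58\right) = -3 - 638 = -641$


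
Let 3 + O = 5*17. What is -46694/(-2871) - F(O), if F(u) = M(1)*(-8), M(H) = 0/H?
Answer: 46694/2871 ≈ 16.264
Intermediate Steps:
M(H) = 0
O = 82 (O = -3 + 5*17 = -3 + 85 = 82)
F(u) = 0 (F(u) = 0*(-8) = 0)
-46694/(-2871) - F(O) = -46694/(-2871) - 1*0 = -46694*(-1/2871) + 0 = 46694/2871 + 0 = 46694/2871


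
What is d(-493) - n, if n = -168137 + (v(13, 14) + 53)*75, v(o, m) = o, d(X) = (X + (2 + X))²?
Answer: 1131443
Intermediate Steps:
d(X) = (2 + 2*X)²
n = -163187 (n = -168137 + (13 + 53)*75 = -168137 + 66*75 = -168137 + 4950 = -163187)
d(-493) - n = 4*(1 - 493)² - 1*(-163187) = 4*(-492)² + 163187 = 4*242064 + 163187 = 968256 + 163187 = 1131443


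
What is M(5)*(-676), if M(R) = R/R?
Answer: -676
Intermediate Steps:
M(R) = 1
M(5)*(-676) = 1*(-676) = -676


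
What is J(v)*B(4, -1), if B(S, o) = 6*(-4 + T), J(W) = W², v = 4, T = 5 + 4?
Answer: 480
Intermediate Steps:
T = 9
B(S, o) = 30 (B(S, o) = 6*(-4 + 9) = 6*5 = 30)
J(v)*B(4, -1) = 4²*30 = 16*30 = 480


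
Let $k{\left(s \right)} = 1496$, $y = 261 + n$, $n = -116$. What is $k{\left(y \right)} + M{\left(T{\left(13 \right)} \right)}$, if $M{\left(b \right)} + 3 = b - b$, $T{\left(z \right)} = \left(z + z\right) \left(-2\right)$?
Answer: $1493$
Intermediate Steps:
$T{\left(z \right)} = - 4 z$ ($T{\left(z \right)} = 2 z \left(-2\right) = - 4 z$)
$M{\left(b \right)} = -3$ ($M{\left(b \right)} = -3 + \left(b - b\right) = -3 + 0 = -3$)
$y = 145$ ($y = 261 - 116 = 145$)
$k{\left(y \right)} + M{\left(T{\left(13 \right)} \right)} = 1496 - 3 = 1493$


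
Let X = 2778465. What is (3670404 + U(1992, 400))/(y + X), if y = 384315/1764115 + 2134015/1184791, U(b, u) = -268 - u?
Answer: 219146943192050264/165922713235884389 ≈ 1.3208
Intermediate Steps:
y = 843996164978/418021514993 (y = 384315*(1/1764115) + 2134015*(1/1184791) = 76863/352823 + 2134015/1184791 = 843996164978/418021514993 ≈ 2.0190)
(3670404 + U(1992, 400))/(y + X) = (3670404 + (-268 - 1*400))/(843996164978/418021514993 + 2778465) = (3670404 + (-268 - 400))/(1161458992651190723/418021514993) = (3670404 - 668)*(418021514993/1161458992651190723) = 3669736*(418021514993/1161458992651190723) = 219146943192050264/165922713235884389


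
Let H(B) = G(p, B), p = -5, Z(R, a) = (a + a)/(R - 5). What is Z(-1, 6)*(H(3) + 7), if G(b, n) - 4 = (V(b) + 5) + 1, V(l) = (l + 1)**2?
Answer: -66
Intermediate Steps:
Z(R, a) = 2*a/(-5 + R) (Z(R, a) = (2*a)/(-5 + R) = 2*a/(-5 + R))
V(l) = (1 + l)**2
G(b, n) = 10 + (1 + b)**2 (G(b, n) = 4 + (((1 + b)**2 + 5) + 1) = 4 + ((5 + (1 + b)**2) + 1) = 4 + (6 + (1 + b)**2) = 10 + (1 + b)**2)
H(B) = 26 (H(B) = 10 + (1 - 5)**2 = 10 + (-4)**2 = 10 + 16 = 26)
Z(-1, 6)*(H(3) + 7) = (2*6/(-5 - 1))*(26 + 7) = (2*6/(-6))*33 = (2*6*(-1/6))*33 = -2*33 = -66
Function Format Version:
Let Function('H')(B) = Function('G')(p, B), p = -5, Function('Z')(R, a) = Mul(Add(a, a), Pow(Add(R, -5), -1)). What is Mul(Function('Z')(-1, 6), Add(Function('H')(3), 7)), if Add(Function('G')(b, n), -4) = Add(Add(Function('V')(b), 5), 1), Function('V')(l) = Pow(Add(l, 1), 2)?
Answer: -66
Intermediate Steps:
Function('Z')(R, a) = Mul(2, a, Pow(Add(-5, R), -1)) (Function('Z')(R, a) = Mul(Mul(2, a), Pow(Add(-5, R), -1)) = Mul(2, a, Pow(Add(-5, R), -1)))
Function('V')(l) = Pow(Add(1, l), 2)
Function('G')(b, n) = Add(10, Pow(Add(1, b), 2)) (Function('G')(b, n) = Add(4, Add(Add(Pow(Add(1, b), 2), 5), 1)) = Add(4, Add(Add(5, Pow(Add(1, b), 2)), 1)) = Add(4, Add(6, Pow(Add(1, b), 2))) = Add(10, Pow(Add(1, b), 2)))
Function('H')(B) = 26 (Function('H')(B) = Add(10, Pow(Add(1, -5), 2)) = Add(10, Pow(-4, 2)) = Add(10, 16) = 26)
Mul(Function('Z')(-1, 6), Add(Function('H')(3), 7)) = Mul(Mul(2, 6, Pow(Add(-5, -1), -1)), Add(26, 7)) = Mul(Mul(2, 6, Pow(-6, -1)), 33) = Mul(Mul(2, 6, Rational(-1, 6)), 33) = Mul(-2, 33) = -66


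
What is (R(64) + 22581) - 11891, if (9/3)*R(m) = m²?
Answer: 36166/3 ≈ 12055.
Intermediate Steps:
R(m) = m²/3
(R(64) + 22581) - 11891 = ((⅓)*64² + 22581) - 11891 = ((⅓)*4096 + 22581) - 11891 = (4096/3 + 22581) - 11891 = 71839/3 - 11891 = 36166/3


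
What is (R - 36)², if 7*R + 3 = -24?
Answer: 77841/49 ≈ 1588.6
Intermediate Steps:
R = -27/7 (R = -3/7 + (⅐)*(-24) = -3/7 - 24/7 = -27/7 ≈ -3.8571)
(R - 36)² = (-27/7 - 36)² = (-279/7)² = 77841/49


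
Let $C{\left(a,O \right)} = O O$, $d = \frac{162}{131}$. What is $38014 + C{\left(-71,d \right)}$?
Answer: $\frac{652384498}{17161} \approx 38016.0$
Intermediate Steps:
$d = \frac{162}{131}$ ($d = 162 \cdot \frac{1}{131} = \frac{162}{131} \approx 1.2366$)
$C{\left(a,O \right)} = O^{2}$
$38014 + C{\left(-71,d \right)} = 38014 + \left(\frac{162}{131}\right)^{2} = 38014 + \frac{26244}{17161} = \frac{652384498}{17161}$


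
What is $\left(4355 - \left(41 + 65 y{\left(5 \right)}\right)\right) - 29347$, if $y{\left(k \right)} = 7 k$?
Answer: $-27308$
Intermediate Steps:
$\left(4355 - \left(41 + 65 y{\left(5 \right)}\right)\right) - 29347 = \left(4355 - \left(41 + 65 \cdot 7 \cdot 5\right)\right) - 29347 = \left(4355 - 2316\right) - 29347 = 2039 - 29347 = -27308$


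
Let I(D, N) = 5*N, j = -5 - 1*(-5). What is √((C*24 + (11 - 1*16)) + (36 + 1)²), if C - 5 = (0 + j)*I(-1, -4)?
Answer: 2*√371 ≈ 38.523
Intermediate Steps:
j = 0 (j = -5 + 5 = 0)
C = 5 (C = 5 + (0 + 0)*(5*(-4)) = 5 + 0*(-20) = 5 + 0 = 5)
√((C*24 + (11 - 1*16)) + (36 + 1)²) = √((5*24 + (11 - 1*16)) + (36 + 1)²) = √((120 + (11 - 16)) + 37²) = √((120 - 5) + 1369) = √(115 + 1369) = √1484 = 2*√371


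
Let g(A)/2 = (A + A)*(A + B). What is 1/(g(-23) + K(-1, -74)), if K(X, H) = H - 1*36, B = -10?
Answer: 1/2926 ≈ 0.00034176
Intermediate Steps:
K(X, H) = -36 + H (K(X, H) = H - 36 = -36 + H)
g(A) = 4*A*(-10 + A) (g(A) = 2*((A + A)*(A - 10)) = 2*((2*A)*(-10 + A)) = 2*(2*A*(-10 + A)) = 4*A*(-10 + A))
1/(g(-23) + K(-1, -74)) = 1/(4*(-23)*(-10 - 23) + (-36 - 74)) = 1/(4*(-23)*(-33) - 110) = 1/(3036 - 110) = 1/2926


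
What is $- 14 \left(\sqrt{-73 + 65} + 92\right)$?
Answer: $-1288 - 28 i \sqrt{2} \approx -1288.0 - 39.598 i$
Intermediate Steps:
$- 14 \left(\sqrt{-73 + 65} + 92\right) = - 14 \left(\sqrt{-8} + 92\right) = - 14 \left(2 i \sqrt{2} + 92\right) = - 14 \left(92 + 2 i \sqrt{2}\right) = -1288 - 28 i \sqrt{2}$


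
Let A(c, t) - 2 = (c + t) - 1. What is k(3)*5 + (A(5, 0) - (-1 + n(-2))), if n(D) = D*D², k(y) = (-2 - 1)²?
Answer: 60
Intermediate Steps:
k(y) = 9 (k(y) = (-3)² = 9)
n(D) = D³
A(c, t) = 1 + c + t (A(c, t) = 2 + ((c + t) - 1) = 2 + (-1 + c + t) = 1 + c + t)
k(3)*5 + (A(5, 0) - (-1 + n(-2))) = 9*5 + ((1 + 5 + 0) - (-1 + (-2)³)) = 45 + (6 - (-1 - 8)) = 45 + (6 - 1*(-9)) = 45 + (6 + 9) = 45 + 15 = 60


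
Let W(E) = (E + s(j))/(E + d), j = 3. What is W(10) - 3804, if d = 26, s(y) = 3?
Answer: -136931/36 ≈ -3803.6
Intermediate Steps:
W(E) = (3 + E)/(26 + E) (W(E) = (E + 3)/(E + 26) = (3 + E)/(26 + E))
W(10) - 3804 = (3 + 10)/(26 + 10) - 3804 = 13/36 - 3804 = -136931/36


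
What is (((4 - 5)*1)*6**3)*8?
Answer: -1728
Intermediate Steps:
(((4 - 5)*1)*6**3)*8 = (-1*1*216)*8 = -1*216*8 = -216*8 = -1728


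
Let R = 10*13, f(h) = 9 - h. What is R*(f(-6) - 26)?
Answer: -1430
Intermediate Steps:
R = 130
R*(f(-6) - 26) = 130*((9 - 1*(-6)) - 26) = 130*((9 + 6) - 26) = 130*(15 - 26) = 130*(-11) = -1430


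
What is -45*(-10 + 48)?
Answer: -1710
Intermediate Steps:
-45*(-10 + 48) = -45*38 = -1*1710 = -1710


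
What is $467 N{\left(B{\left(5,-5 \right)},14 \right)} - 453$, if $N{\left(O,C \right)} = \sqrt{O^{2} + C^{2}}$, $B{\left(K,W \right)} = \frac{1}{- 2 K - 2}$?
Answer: $-453 + \frac{2335 \sqrt{1129}}{12} \approx 6085.1$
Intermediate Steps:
$B{\left(K,W \right)} = \frac{1}{-2 - 2 K}$
$N{\left(O,C \right)} = \sqrt{C^{2} + O^{2}}$
$467 N{\left(B{\left(5,-5 \right)},14 \right)} - 453 = 467 \sqrt{14^{2} + \left(- \frac{1}{2 + 2 \cdot 5}\right)^{2}} - 453 = 467 \sqrt{196 + \left(- \frac{1}{2 + 10}\right)^{2}} - 453 = 467 \sqrt{196 + \left(- \frac{1}{12}\right)^{2}} - 453 = 467 \sqrt{196 + \frac{1}{144}} - 453 = 467 \sqrt{\frac{28225}{144}} - 453 = 467 \frac{5 \sqrt{1129}}{12} - 453 = \frac{2335 \sqrt{1129}}{12} - 453 = -453 + \frac{2335 \sqrt{1129}}{12}$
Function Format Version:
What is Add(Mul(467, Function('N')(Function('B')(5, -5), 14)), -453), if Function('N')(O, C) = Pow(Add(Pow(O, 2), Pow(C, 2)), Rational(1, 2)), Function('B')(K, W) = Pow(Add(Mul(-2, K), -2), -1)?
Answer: Add(-453, Mul(Rational(2335, 12), Pow(1129, Rational(1, 2)))) ≈ 6085.1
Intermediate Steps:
Function('B')(K, W) = Pow(Add(-2, Mul(-2, K)), -1)
Function('N')(O, C) = Pow(Add(Pow(C, 2), Pow(O, 2)), Rational(1, 2))
Add(Mul(467, Function('N')(Function('B')(5, -5), 14)), -453) = Add(Mul(467, Pow(Add(Pow(14, 2), Pow(Mul(-1, Pow(Add(2, Mul(2, 5)), -1)), 2)), Rational(1, 2))), -453) = Add(Mul(467, Pow(Add(196, Pow(Mul(-1, Pow(Add(2, 10), -1)), 2)), Rational(1, 2))), -453) = Add(Mul(467, Pow(Add(196, Pow(Mul(-1, Pow(12, -1)), 2)), Rational(1, 2))), -453) = Add(Mul(467, Pow(Add(196, Pow(Mul(-1, Rational(1, 12)), 2)), Rational(1, 2))), -453) = Add(Mul(467, Pow(Add(196, Pow(Rational(-1, 12), 2)), Rational(1, 2))), -453) = Add(Mul(467, Pow(Add(196, Rational(1, 144)), Rational(1, 2))), -453) = Add(Mul(467, Pow(Rational(28225, 144), Rational(1, 2))), -453) = Add(Mul(467, Mul(Rational(5, 12), Pow(1129, Rational(1, 2)))), -453) = Add(Mul(Rational(2335, 12), Pow(1129, Rational(1, 2))), -453) = Add(-453, Mul(Rational(2335, 12), Pow(1129, Rational(1, 2))))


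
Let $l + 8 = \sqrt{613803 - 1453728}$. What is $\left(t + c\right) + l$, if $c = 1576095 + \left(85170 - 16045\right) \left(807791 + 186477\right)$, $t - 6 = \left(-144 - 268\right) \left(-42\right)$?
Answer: $68730368897 + 15 i \sqrt{3733} \approx 6.873 \cdot 10^{10} + 916.47 i$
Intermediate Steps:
$t = 17310$ ($t = 6 + \left(-144 - 268\right) \left(-42\right) = 6 - -17304 = 6 + 17304 = 17310$)
$l = -8 + 15 i \sqrt{3733}$ ($l = -8 + \sqrt{613803 - 1453728} = -8 + \sqrt{-839925} = -8 + 15 i \sqrt{3733} \approx -8.0 + 916.47 i$)
$c = 68730351595$ ($c = 1576095 + 69125 \cdot 994268 = 1576095 + 68728775500 = 68730351595$)
$\left(t + c\right) + l = \left(17310 + 68730351595\right) - \left(8 - 15 i \sqrt{3733}\right) = 68730368905 - \left(8 - 15 i \sqrt{3733}\right) = 68730368897 + 15 i \sqrt{3733}$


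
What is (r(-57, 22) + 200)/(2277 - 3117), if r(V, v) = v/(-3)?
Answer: -289/1260 ≈ -0.22937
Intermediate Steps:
r(V, v) = -v/3 (r(V, v) = v*(-⅓) = -v/3)
(r(-57, 22) + 200)/(2277 - 3117) = (-⅓*22 + 200)/(2277 - 3117) = (-22/3 + 200)/(-840) = (578/3)*(-1/840) = -289/1260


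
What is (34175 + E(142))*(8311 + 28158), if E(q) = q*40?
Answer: 1453471995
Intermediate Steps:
E(q) = 40*q
(34175 + E(142))*(8311 + 28158) = (34175 + 40*142)*(8311 + 28158) = (34175 + 5680)*36469 = 39855*36469 = 1453471995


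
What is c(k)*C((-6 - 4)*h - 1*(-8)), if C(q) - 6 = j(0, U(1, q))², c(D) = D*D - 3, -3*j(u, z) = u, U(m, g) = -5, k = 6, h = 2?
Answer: 198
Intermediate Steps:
j(u, z) = -u/3
c(D) = -3 + D² (c(D) = D² - 3 = -3 + D²)
C(q) = 6 (C(q) = 6 + (-⅓*0)² = 6 + 0² = 6 + 0 = 6)
c(k)*C((-6 - 4)*h - 1*(-8)) = (-3 + 6²)*6 = (-3 + 36)*6 = 33*6 = 198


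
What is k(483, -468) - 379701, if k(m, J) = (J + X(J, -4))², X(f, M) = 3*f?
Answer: 3124683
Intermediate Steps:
k(m, J) = 16*J² (k(m, J) = (J + 3*J)² = (4*J)² = 16*J²)
k(483, -468) - 379701 = 16*(-468)² - 379701 = 16*219024 - 379701 = 3504384 - 379701 = 3124683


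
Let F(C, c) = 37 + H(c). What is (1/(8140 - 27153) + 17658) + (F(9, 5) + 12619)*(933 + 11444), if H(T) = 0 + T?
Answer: 2979771642114/19013 ≈ 1.5672e+8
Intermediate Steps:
H(T) = T
F(C, c) = 37 + c
(1/(8140 - 27153) + 17658) + (F(9, 5) + 12619)*(933 + 11444) = (1/(8140 - 27153) + 17658) + ((37 + 5) + 12619)*(933 + 11444) = (1/(-19013) + 17658) + (42 + 12619)*12377 = (-1/19013 + 17658) + 12661*12377 = 335731553/19013 + 156705197 = 2979771642114/19013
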